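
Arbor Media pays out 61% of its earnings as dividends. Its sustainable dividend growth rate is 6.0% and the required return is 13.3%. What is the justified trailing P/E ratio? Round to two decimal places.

8.86

Justified trailing P/E = b(1+g)/(r−g) = 0.61×(1+0.06)/(0.133−0.06) = 8.8575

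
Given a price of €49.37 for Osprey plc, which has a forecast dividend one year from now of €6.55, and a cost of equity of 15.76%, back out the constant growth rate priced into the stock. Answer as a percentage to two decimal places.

From P₀ = D₁/(r − g), the implied growth is g = r − D₁/P₀.
g = 0.1576 − 6.55/49.37 = 0.1576 − 0.13267 = 0.02493

2.49%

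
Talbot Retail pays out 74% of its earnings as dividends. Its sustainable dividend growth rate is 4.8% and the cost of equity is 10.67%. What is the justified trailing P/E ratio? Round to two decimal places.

13.21

Justified trailing P/E = b(1+g)/(r−g) = 0.74×(1+0.048)/(0.1067−0.048) = 13.2116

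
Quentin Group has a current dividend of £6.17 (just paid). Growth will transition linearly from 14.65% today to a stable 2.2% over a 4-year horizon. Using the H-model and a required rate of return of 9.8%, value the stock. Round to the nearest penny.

H-model: P₀ = D₀[(1+g_L) + H(g_S−g_L)]/(r−g_L), with H = 4/2 = 2.
P₀ = 6.17 × [(1+0.022) + 2×(0.1465−0.022)] / (0.098−0.022)
   = 6.17 × 1.2710 / 0.076 = 103.1851

£103.19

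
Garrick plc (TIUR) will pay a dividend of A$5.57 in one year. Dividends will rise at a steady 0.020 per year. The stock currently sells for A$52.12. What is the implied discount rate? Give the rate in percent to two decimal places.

12.69%

Rearranging the constant-growth DDM: r = D₁/P₀ + g.
r = 5.5700 / 52.12 + 0.02 = 0.10687 + 0.02 = 0.12687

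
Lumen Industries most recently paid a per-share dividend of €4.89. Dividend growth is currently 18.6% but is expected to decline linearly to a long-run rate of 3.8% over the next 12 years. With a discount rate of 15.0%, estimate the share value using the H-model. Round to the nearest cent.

€84.09

H-model: P₀ = D₀[(1+g_L) + H(g_S−g_L)]/(r−g_L), with H = 12/2 = 6.
P₀ = 4.89 × [(1+0.038) + 6×(0.186−0.038)] / (0.15−0.038)
   = 4.89 × 1.9260 / 0.112 = 84.0905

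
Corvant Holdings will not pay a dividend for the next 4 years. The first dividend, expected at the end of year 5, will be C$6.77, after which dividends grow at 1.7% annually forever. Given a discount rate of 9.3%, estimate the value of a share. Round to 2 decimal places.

C$62.42

Deferred-dividend DDM. At t=4 the remaining stream is a growing perpetuity with first payment D_5 = 6.77.
V_4 = D_5/(r−g) = 6.77/(0.093−0.017) = 89.0789
P₀ = V_4/(1+r)^4 = 89.0789/(1+0.093)^4 = 62.4158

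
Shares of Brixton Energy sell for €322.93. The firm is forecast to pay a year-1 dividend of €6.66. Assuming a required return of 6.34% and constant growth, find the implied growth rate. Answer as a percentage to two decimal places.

4.28%

From P₀ = D₁/(r − g), the implied growth is g = r − D₁/P₀.
g = 0.0634 − 6.66/322.93 = 0.0634 − 0.02062 = 0.04278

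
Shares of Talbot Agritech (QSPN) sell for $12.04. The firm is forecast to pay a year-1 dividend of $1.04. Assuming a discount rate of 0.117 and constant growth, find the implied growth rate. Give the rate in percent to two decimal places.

3.06%

From P₀ = D₁/(r − g), the implied growth is g = r − D₁/P₀.
g = 0.117 − 1.04/12.04 = 0.117 − 0.08638 = 0.03062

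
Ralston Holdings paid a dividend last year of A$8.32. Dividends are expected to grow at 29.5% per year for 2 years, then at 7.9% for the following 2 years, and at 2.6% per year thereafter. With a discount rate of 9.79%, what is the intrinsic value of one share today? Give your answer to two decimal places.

Three-stage DDM. Project D₁…D_4; terminal Gordon value at t=4 with g = 0.026; discount at r = 0.0979.
D_1 = 10.7744
D_2 = 13.9528
D_3 = 15.0551
D_4 = 16.2445
TV_4 = 16.6668/(0.0979−0.026) = 231.8058
P₀ = Σ Dₜ/(1+r)ᵗ + TV_4/(1+r)^4 = 203.4869

A$203.49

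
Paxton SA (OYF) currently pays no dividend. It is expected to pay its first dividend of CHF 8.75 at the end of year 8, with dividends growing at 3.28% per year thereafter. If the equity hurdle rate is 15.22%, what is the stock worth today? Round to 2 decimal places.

Deferred-dividend DDM. At t=7 the remaining stream is a growing perpetuity with first payment D_8 = 8.75.
V_7 = D_8/(r−g) = 8.75/(0.1522−0.0328) = 73.2831
P₀ = V_7/(1+r)^7 = 73.2831/(1+0.1522)^7 = 27.1837

CHF 27.18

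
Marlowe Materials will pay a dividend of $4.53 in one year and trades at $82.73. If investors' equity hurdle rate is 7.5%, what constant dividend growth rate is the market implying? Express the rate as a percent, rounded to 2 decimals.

2.02%

From P₀ = D₁/(r − g), the implied growth is g = r − D₁/P₀.
g = 0.075 − 4.53/82.73 = 0.075 − 0.05476 = 0.02024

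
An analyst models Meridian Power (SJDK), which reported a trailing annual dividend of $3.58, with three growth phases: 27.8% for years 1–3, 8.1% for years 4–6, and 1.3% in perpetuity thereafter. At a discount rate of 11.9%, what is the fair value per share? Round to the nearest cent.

Three-stage DDM. Project D₁…D_6; terminal Gordon value at t=6 with g = 0.013; discount at r = 0.119.
D_1 = 4.5752
D_2 = 5.8472
D_3 = 7.4727
D_4 = 8.0780
D_5 = 8.7323
D_6 = 9.4396
TV_6 = 9.5623/(0.119−0.013) = 90.2103
P₀ = Σ Dₜ/(1+r)ᵗ + TV_6/(1+r)^6 = 74.9777

$74.98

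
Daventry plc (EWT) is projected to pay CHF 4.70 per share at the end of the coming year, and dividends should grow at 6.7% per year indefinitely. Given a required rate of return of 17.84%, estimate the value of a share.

CHF 42.19

Gordon growth model: P₀ = D₁/(r − g), with D₁ = 4.70 given directly.
P₀ = 4.7000 / (0.1784 − 0.067) = 4.7000 / 0.1114 = 42.1903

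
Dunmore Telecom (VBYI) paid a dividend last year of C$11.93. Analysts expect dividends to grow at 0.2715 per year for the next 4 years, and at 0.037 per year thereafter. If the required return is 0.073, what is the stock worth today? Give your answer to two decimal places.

C$751.88

Two-stage DDM. Project D₁…D_4 at 0.2715, terminal growth 0.037, discount at r = 0.073.
D_1 = 15.1690
D_2 = 19.2874
D_3 = 24.5239
D_4 = 31.1821
Terminal value at t=4: TV = D_5/(r−g) = 32.3359/(0.073−0.037) = 898.2188
P₀ = 15.1690/(1+0.073)^1 + 19.2874/(1+0.073)^2 + 24.5239/(1+0.073)^3 + 31.1821/(1+0.073)^4 + 898.2188/(1+0.073)^4 = 751.8798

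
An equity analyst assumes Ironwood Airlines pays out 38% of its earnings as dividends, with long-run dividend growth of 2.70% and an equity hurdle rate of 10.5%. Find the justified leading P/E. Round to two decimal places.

Justified leading P/E = b/(r−g) = 0.38/(0.105−0.027) = 4.8718

4.87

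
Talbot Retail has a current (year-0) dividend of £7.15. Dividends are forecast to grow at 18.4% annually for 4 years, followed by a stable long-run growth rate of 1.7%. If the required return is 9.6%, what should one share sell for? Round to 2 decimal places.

£160.18

Two-stage DDM. Project D₁…D_4 at 0.184, terminal growth 0.017, discount at r = 0.096.
D_1 = 8.4656
D_2 = 10.0233
D_3 = 11.8676
D_4 = 14.0512
Terminal value at t=4: TV = D_5/(r−g) = 14.2901/(0.096−0.017) = 180.8867
P₀ = 8.4656/(1+0.096)^1 + 10.0233/(1+0.096)^2 + 11.8676/(1+0.096)^3 + 14.0512/(1+0.096)^4 + 180.8867/(1+0.096)^4 = 160.1822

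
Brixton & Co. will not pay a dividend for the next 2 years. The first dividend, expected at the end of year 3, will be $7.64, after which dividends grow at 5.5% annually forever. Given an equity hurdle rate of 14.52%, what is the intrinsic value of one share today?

Deferred-dividend DDM. At t=2 the remaining stream is a growing perpetuity with first payment D_3 = 7.64.
V_2 = D_3/(r−g) = 7.64/(0.1452−0.055) = 84.7007
P₀ = V_2/(1+r)^2 = 84.7007/(1+0.1452)^2 = 64.5839

$64.58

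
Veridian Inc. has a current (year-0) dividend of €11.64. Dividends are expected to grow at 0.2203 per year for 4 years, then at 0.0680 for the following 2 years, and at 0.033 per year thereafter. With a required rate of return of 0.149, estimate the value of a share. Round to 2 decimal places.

Three-stage DDM. Project D₁…D_6; terminal Gordon value at t=6 with g = 0.033; discount at r = 0.149.
D_1 = 14.2043
D_2 = 17.3335
D_3 = 21.1521
D_4 = 25.8119
D_5 = 27.5671
D_6 = 29.4416
TV_6 = 30.4132/(0.149−0.033) = 262.1828
P₀ = Σ Dₜ/(1+r)ᵗ + TV_6/(1+r)^6 = 194.7479

€194.75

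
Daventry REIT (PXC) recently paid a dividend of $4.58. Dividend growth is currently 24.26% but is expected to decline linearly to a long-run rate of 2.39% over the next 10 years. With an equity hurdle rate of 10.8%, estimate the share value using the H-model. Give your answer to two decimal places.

H-model: P₀ = D₀[(1+g_L) + H(g_S−g_L)]/(r−g_L), with H = 10/2 = 5.
P₀ = 4.58 × [(1+0.0239) + 5×(0.2426−0.0239)] / (0.108−0.0239)
   = 4.58 × 2.1174 / 0.0841 = 115.3114

$115.31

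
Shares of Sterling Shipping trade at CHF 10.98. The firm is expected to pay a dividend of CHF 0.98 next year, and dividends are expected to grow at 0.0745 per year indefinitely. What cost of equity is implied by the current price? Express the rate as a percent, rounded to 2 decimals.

16.38%

Rearranging the constant-growth DDM: r = D₁/P₀ + g.
r = 0.9800 / 10.98 + 0.0745 = 0.08925 + 0.0745 = 0.16375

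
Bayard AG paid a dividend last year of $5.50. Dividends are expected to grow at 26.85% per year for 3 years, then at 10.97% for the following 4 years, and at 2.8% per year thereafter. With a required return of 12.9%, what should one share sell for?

Three-stage DDM. Project D₁…D_7; terminal Gordon value at t=7 with g = 0.028; discount at r = 0.129.
D_1 = 6.9768
D_2 = 8.8500
D_3 = 11.2262
D_4 = 12.4578
D_5 = 13.8244
D_6 = 15.3409
D_7 = 17.0238
TV_7 = 17.5005/(0.129−0.028) = 173.2719
P₀ = Σ Dₜ/(1+r)ᵗ + TV_7/(1+r)^7 = 124.9259

$124.93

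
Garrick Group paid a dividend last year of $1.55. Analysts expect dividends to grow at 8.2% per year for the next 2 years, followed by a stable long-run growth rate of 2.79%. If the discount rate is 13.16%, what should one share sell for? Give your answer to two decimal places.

Two-stage DDM. Project D₁…D_2 at 0.082, terminal growth 0.0279, discount at r = 0.1316.
D_1 = 1.6771
D_2 = 1.8146
Terminal value at t=2: TV = D_3/(r−g) = 1.8653/(0.1316−0.0279) = 17.9870
P₀ = 1.6771/(1+0.1316)^1 + 1.8146/(1+0.1316)^2 + 17.9870/(1+0.1316)^2 = 16.9458

$16.95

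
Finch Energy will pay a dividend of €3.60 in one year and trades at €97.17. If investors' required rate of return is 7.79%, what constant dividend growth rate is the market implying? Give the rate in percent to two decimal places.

From P₀ = D₁/(r − g), the implied growth is g = r − D₁/P₀.
g = 0.0779 − 3.60/97.17 = 0.0779 − 0.03705 = 0.04085

4.09%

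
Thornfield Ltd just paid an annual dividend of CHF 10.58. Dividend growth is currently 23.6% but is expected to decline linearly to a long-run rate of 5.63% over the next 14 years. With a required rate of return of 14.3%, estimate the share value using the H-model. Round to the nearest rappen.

H-model: P₀ = D₀[(1+g_L) + H(g_S−g_L)]/(r−g_L), with H = 14/2 = 7.
P₀ = 10.58 × [(1+0.0563) + 7×(0.236−0.0563)] / (0.143−0.0563)
   = 10.58 × 2.3142 / 0.0867 = 282.4018

CHF 282.40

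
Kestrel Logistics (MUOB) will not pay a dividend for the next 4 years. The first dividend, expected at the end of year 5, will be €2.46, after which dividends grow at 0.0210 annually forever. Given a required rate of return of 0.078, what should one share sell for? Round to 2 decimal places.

Deferred-dividend DDM. At t=4 the remaining stream is a growing perpetuity with first payment D_5 = 2.46.
V_4 = D_5/(r−g) = 2.46/(0.078−0.021) = 43.1579
P₀ = V_4/(1+r)^4 = 43.1579/(1+0.078)^4 = 31.9584

€31.96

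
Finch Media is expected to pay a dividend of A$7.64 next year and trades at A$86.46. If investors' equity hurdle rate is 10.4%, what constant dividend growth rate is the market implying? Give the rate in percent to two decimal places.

1.56%

From P₀ = D₁/(r − g), the implied growth is g = r − D₁/P₀.
g = 0.104 − 7.64/86.46 = 0.104 − 0.08836 = 0.01564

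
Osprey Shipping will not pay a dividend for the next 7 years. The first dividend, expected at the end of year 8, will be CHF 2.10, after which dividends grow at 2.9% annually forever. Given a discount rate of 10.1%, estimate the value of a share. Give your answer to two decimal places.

Deferred-dividend DDM. At t=7 the remaining stream is a growing perpetuity with first payment D_8 = 2.10.
V_7 = D_8/(r−g) = 2.10/(0.101−0.029) = 29.1667
P₀ = V_7/(1+r)^7 = 29.1667/(1+0.101)^7 = 14.8722

CHF 14.87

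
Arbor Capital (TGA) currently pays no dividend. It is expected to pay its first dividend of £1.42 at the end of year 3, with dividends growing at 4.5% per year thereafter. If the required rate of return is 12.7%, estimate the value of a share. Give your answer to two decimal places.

£13.63

Deferred-dividend DDM. At t=2 the remaining stream is a growing perpetuity with first payment D_3 = 1.42.
V_2 = D_3/(r−g) = 1.42/(0.127−0.045) = 17.3171
P₀ = V_2/(1+r)^2 = 17.3171/(1+0.127)^2 = 13.6341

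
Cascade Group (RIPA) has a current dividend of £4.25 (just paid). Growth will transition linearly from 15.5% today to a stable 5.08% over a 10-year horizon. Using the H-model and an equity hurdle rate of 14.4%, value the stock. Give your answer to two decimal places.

£71.68

H-model: P₀ = D₀[(1+g_L) + H(g_S−g_L)]/(r−g_L), with H = 10/2 = 5.
P₀ = 4.25 × [(1+0.0508) + 5×(0.155−0.0508)] / (0.144−0.0508)
   = 4.25 × 1.5718 / 0.0932 = 71.6754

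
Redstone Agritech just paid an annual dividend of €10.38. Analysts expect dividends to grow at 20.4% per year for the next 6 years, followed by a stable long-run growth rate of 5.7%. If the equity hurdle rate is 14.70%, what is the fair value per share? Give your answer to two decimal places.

€237.14

Two-stage DDM. Project D₁…D_6 at 0.204, terminal growth 0.057, discount at r = 0.147.
D_1 = 12.4975
D_2 = 15.0470
D_3 = 18.1166
D_4 = 21.8124
D_5 = 26.2621
D_6 = 31.6196
Terminal value at t=6: TV = D_7/(r−g) = 33.4219/(0.147−0.057) = 371.3546
P₀ = 12.4975/(1+0.147)^1 + 15.0470/(1+0.147)^2 + 18.1166/(1+0.147)^3 + 21.8124/(1+0.147)^4 + 26.2621/(1+0.147)^5 + 31.6196/(1+0.147)^6 + 371.3546/(1+0.147)^6 = 237.1385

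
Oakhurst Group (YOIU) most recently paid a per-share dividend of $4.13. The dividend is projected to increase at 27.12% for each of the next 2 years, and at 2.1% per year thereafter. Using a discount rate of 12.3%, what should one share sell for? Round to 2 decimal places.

Two-stage DDM. Project D₁…D_2 at 0.2712, terminal growth 0.021, discount at r = 0.123.
D_1 = 5.2501
D_2 = 6.6739
Terminal value at t=2: TV = D_3/(r−g) = 6.8140/(0.123−0.021) = 66.8041
P₀ = 5.2501/(1+0.123)^1 + 6.6739/(1+0.123)^2 + 66.8041/(1+0.123)^2 = 62.9387

$62.94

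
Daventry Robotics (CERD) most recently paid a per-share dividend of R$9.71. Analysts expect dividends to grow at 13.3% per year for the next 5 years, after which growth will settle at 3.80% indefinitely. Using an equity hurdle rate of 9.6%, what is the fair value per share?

Two-stage DDM. Project D₁…D_5 at 0.133, terminal growth 0.038, discount at r = 0.096.
D_1 = 11.0014
D_2 = 12.4646
D_3 = 14.1224
D_4 = 16.0007
D_5 = 18.1288
Terminal value at t=5: TV = D_6/(r−g) = 18.8177/(0.096−0.038) = 324.4428
P₀ = 11.0014/(1+0.096)^1 + 12.4646/(1+0.096)^2 + 14.1224/(1+0.096)^3 + 16.0007/(1+0.096)^4 + 18.1288/(1+0.096)^5 + 324.4428/(1+0.096)^5 = 258.8506

R$258.85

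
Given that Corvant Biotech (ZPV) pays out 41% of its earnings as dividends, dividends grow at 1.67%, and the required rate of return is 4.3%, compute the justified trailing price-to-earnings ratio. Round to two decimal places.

Justified trailing P/E = b(1+g)/(r−g) = 0.41×(1+0.0167)/(0.043−0.0167) = 15.8497

15.85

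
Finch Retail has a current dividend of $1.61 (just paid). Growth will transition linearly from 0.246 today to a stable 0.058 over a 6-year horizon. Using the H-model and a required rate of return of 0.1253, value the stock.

$38.80

H-model: P₀ = D₀[(1+g_L) + H(g_S−g_L)]/(r−g_L), with H = 6/2 = 3.
P₀ = 1.61 × [(1+0.058) + 3×(0.246−0.058)] / (0.1253−0.058)
   = 1.61 × 1.6220 / 0.0673 = 38.8027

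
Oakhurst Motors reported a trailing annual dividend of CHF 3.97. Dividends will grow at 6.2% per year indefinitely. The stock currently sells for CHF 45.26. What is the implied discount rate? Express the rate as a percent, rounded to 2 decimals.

Rearranging the constant-growth DDM: r = D₁/P₀ + g.
D₁ = 3.97 × (1 + 0.062) = 4.2161.
r = 4.2161 / 45.26 + 0.062 = 0.09315 + 0.062 = 0.15515

15.52%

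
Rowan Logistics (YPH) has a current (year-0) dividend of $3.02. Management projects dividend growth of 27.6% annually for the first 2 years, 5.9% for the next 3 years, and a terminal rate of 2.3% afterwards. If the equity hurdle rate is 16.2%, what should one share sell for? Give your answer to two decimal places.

Three-stage DDM. Project D₁…D_5; terminal Gordon value at t=5 with g = 0.023; discount at r = 0.162.
D_1 = 3.8535
D_2 = 4.9171
D_3 = 5.2072
D_4 = 5.5144
D_5 = 5.8398
TV_5 = 5.9741/(0.162−0.023) = 42.9791
P₀ = Σ Dₜ/(1+r)ᵗ + TV_5/(1+r)^5 = 36.3454

$36.35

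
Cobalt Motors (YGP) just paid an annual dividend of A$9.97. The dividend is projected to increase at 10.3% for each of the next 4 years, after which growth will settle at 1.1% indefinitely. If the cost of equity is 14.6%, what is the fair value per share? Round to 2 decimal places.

Two-stage DDM. Project D₁…D_4 at 0.103, terminal growth 0.011, discount at r = 0.146.
D_1 = 10.9969
D_2 = 12.1296
D_3 = 13.3789
D_4 = 14.7570
Terminal value at t=4: TV = D_5/(r−g) = 14.9193/(0.146−0.011) = 110.5133
P₀ = 10.9969/(1+0.146)^1 + 12.1296/(1+0.146)^2 + 13.3789/(1+0.146)^3 + 14.7570/(1+0.146)^4 + 110.5133/(1+0.146)^4 = 100.3500

A$100.35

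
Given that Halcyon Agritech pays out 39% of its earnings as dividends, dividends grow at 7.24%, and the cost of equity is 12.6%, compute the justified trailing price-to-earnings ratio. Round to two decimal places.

7.80

Justified trailing P/E = b(1+g)/(r−g) = 0.39×(1+0.0724)/(0.126−0.0724) = 7.8029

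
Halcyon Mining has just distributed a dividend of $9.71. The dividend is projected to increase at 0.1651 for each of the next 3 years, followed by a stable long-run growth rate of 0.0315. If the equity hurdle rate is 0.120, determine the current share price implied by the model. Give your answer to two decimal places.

$158.94

Two-stage DDM. Project D₁…D_3 at 0.1651, terminal growth 0.0315, discount at r = 0.12.
D_1 = 11.3131
D_2 = 13.1809
D_3 = 15.3571
Terminal value at t=3: TV = D_4/(r−g) = 15.8408/(0.12−0.0315) = 178.9925
P₀ = 11.3131/(1+0.12)^1 + 13.1809/(1+0.12)^2 + 15.3571/(1+0.12)^3 + 178.9925/(1+0.12)^3 = 158.9429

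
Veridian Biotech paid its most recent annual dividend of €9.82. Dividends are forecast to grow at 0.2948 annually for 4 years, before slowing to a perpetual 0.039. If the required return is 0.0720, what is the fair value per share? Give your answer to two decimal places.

Two-stage DDM. Project D₁…D_4 at 0.2948, terminal growth 0.039, discount at r = 0.072.
D_1 = 12.7149
D_2 = 16.4633
D_3 = 21.3167
D_4 = 27.6008
Terminal value at t=4: TV = D_5/(r−g) = 28.6773/(0.072−0.039) = 869.0082
P₀ = 12.7149/(1+0.072)^1 + 16.4633/(1+0.072)^2 + 21.3167/(1+0.072)^3 + 27.6008/(1+0.072)^4 + 869.0082/(1+0.072)^4 = 722.4189

€722.42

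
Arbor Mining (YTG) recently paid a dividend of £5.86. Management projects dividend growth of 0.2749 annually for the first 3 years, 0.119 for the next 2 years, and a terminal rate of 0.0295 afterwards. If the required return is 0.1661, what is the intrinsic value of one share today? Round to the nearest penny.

Three-stage DDM. Project D₁…D_5; terminal Gordon value at t=5 with g = 0.0295; discount at r = 0.1661.
D_1 = 7.4709
D_2 = 9.5247
D_3 = 12.1430
D_4 = 13.5880
D_5 = 15.2050
TV_5 = 15.6535/(0.1661−0.0295) = 114.5940
P₀ = Σ Dₜ/(1+r)ᵗ + TV_5/(1+r)^5 = 88.6175

£88.62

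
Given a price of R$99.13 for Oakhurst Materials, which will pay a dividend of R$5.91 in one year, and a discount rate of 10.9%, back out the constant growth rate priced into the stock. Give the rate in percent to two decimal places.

4.94%

From P₀ = D₁/(r − g), the implied growth is g = r − D₁/P₀.
g = 0.109 − 5.91/99.13 = 0.109 − 0.05962 = 0.04938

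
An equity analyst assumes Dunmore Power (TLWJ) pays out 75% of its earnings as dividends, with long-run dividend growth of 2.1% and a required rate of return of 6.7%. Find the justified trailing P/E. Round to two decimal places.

Justified trailing P/E = b(1+g)/(r−g) = 0.75×(1+0.021)/(0.067−0.021) = 16.6467

16.65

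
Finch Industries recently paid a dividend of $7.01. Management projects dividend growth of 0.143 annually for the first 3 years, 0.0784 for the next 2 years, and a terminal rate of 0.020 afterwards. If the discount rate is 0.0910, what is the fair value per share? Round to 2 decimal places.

Three-stage DDM. Project D₁…D_5; terminal Gordon value at t=5 with g = 0.02; discount at r = 0.091.
D_1 = 8.0124
D_2 = 9.1582
D_3 = 10.4678
D_4 = 11.2885
D_5 = 12.1735
TV_5 = 12.4170/(0.091−0.02) = 174.8873
P₀ = Σ Dₜ/(1+r)ᵗ + TV_5/(1+r)^5 = 152.0875

$152.09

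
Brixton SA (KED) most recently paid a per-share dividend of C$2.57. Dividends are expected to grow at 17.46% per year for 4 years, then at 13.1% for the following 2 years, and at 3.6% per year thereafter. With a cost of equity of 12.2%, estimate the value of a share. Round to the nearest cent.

Three-stage DDM. Project D₁…D_6; terminal Gordon value at t=6 with g = 0.036; discount at r = 0.122.
D_1 = 3.0187
D_2 = 3.5458
D_3 = 4.1649
D_4 = 4.8921
D_5 = 5.5329
D_6 = 6.2578
TV_6 = 6.4830/(0.122−0.036) = 75.3841
P₀ = Σ Dₜ/(1+r)ᵗ + TV_6/(1+r)^6 = 55.5762

C$55.58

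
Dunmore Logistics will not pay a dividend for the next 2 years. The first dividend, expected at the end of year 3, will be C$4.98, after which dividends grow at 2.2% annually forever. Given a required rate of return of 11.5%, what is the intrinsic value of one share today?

Deferred-dividend DDM. At t=2 the remaining stream is a growing perpetuity with first payment D_3 = 4.98.
V_2 = D_3/(r−g) = 4.98/(0.115−0.022) = 53.5484
P₀ = V_2/(1+r)^2 = 53.5484/(1+0.115)^2 = 43.0722

C$43.07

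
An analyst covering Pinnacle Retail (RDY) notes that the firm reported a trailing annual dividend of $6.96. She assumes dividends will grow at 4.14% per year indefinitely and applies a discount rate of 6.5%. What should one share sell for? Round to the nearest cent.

$307.12

Gordon growth model: P₀ = D₁/(r − g). D₁ = 6.96 × (1 + 0.0414) = 7.2481.
P₀ = 7.2481 / (0.065 − 0.0414) = 7.2481 / 0.0236 = 307.1247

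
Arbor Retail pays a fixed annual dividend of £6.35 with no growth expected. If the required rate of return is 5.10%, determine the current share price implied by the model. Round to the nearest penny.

£124.51

Zero-growth DDM (perpetuity): P₀ = D/r = 6.35 / 0.051 = 124.5098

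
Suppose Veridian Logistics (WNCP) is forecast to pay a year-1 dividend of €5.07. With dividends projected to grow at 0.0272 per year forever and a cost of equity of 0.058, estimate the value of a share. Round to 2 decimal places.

Gordon growth model: P₀ = D₁/(r − g), with D₁ = 5.07 given directly.
P₀ = 5.0700 / (0.058 − 0.0272) = 5.0700 / 0.0308 = 164.6104

€164.61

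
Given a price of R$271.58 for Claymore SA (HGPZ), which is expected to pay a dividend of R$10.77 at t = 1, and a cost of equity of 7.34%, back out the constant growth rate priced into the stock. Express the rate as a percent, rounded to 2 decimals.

3.37%

From P₀ = D₁/(r − g), the implied growth is g = r − D₁/P₀.
g = 0.0734 − 10.77/271.58 = 0.0734 − 0.03966 = 0.03374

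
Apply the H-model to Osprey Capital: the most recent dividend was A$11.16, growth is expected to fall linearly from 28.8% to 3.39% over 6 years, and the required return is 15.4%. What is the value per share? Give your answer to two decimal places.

A$166.91

H-model: P₀ = D₀[(1+g_L) + H(g_S−g_L)]/(r−g_L), with H = 6/2 = 3.
P₀ = 11.16 × [(1+0.0339) + 3×(0.288−0.0339)] / (0.154−0.0339)
   = 11.16 × 1.7962 / 0.1201 = 166.9075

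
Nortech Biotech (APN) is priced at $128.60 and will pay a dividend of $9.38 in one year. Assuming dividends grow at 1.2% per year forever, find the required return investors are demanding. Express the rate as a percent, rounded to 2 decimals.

8.49%

Rearranging the constant-growth DDM: r = D₁/P₀ + g.
r = 9.3800 / 128.60 + 0.012 = 0.07294 + 0.012 = 0.08494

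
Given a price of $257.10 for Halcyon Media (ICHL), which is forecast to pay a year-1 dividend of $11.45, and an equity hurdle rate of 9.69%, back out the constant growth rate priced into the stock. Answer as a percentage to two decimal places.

5.24%

From P₀ = D₁/(r − g), the implied growth is g = r − D₁/P₀.
g = 0.0969 − 11.45/257.10 = 0.0969 − 0.04454 = 0.05236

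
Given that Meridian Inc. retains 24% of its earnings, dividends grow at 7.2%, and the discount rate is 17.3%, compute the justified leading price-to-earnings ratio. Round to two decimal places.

7.52

Payout ratio b = 1 − 0.24 = 0.76.
Justified leading P/E = b/(r−g) = 0.76/(0.173−0.072) = 7.5248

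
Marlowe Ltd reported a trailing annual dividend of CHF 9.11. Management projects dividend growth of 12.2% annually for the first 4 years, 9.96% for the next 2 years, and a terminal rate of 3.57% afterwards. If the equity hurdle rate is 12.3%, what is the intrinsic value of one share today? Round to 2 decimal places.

Three-stage DDM. Project D₁…D_6; terminal Gordon value at t=6 with g = 0.0357; discount at r = 0.123.
D_1 = 10.2214
D_2 = 11.4684
D_3 = 12.8676
D_4 = 14.4374
D_5 = 15.8754
D_6 = 17.4566
TV_6 = 18.0798/(0.123−0.0357) = 207.0995
P₀ = Σ Dₜ/(1+r)ᵗ + TV_6/(1+r)^6 = 157.2031

CHF 157.20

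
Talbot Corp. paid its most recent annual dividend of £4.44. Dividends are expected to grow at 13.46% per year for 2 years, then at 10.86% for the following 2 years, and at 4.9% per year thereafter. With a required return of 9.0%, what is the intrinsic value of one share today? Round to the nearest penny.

£146.62

Three-stage DDM. Project D₁…D_4; terminal Gordon value at t=4 with g = 0.049; discount at r = 0.09.
D_1 = 5.0376
D_2 = 5.7157
D_3 = 6.3364
D_4 = 7.0245
TV_4 = 7.3687/(0.09−0.049) = 179.7256
P₀ = Σ Dₜ/(1+r)ᵗ + TV_4/(1+r)^4 = 146.6238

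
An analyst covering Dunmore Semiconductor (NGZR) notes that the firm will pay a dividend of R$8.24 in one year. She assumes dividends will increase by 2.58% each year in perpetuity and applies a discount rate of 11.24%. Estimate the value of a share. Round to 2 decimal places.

Gordon growth model: P₀ = D₁/(r − g), with D₁ = 8.24 given directly.
P₀ = 8.2400 / (0.1124 − 0.0258) = 8.2400 / 0.0866 = 95.1501

R$95.15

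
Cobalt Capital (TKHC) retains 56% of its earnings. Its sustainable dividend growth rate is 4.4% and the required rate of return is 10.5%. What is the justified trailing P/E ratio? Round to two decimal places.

Payout ratio b = 1 − 0.56 = 0.44.
Justified trailing P/E = b(1+g)/(r−g) = 0.44×(1+0.044)/(0.105−0.044) = 7.5305

7.53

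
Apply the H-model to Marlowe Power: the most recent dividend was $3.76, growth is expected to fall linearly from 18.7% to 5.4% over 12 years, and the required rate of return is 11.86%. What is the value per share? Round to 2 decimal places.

$107.79

H-model: P₀ = D₀[(1+g_L) + H(g_S−g_L)]/(r−g_L), with H = 12/2 = 6.
P₀ = 3.76 × [(1+0.054) + 6×(0.187−0.054)] / (0.1186−0.054)
   = 3.76 × 1.8520 / 0.0646 = 107.7944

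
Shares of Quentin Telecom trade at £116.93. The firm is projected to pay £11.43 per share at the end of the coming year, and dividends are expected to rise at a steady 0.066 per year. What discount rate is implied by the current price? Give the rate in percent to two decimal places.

16.38%

Rearranging the constant-growth DDM: r = D₁/P₀ + g.
r = 11.4300 / 116.93 + 0.066 = 0.09775 + 0.066 = 0.16375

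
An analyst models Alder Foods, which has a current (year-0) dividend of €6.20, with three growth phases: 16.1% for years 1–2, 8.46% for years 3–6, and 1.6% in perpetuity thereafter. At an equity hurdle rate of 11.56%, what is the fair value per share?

€99.41

Three-stage DDM. Project D₁…D_6; terminal Gordon value at t=6 with g = 0.016; discount at r = 0.1156.
D_1 = 7.1982
D_2 = 8.3571
D_3 = 9.0641
D_4 = 9.8309
D_5 = 10.6626
D_6 = 11.5647
TV_6 = 11.7497/(0.1156−0.016) = 117.9693
P₀ = Σ Dₜ/(1+r)ᵗ + TV_6/(1+r)^6 = 99.4073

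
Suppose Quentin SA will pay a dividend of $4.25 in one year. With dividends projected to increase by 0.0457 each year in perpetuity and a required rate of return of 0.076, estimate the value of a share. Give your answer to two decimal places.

$140.26

Gordon growth model: P₀ = D₁/(r − g), with D₁ = 4.25 given directly.
P₀ = 4.2500 / (0.076 − 0.0457) = 4.2500 / 0.0303 = 140.2640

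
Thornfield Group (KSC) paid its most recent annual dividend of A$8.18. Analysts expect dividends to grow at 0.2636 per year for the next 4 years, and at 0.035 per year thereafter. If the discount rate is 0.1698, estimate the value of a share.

Two-stage DDM. Project D₁…D_4 at 0.2636, terminal growth 0.035, discount at r = 0.1698.
D_1 = 10.3362
D_2 = 13.0609
D_3 = 16.5037
D_4 = 20.8541
Terminal value at t=4: TV = D_5/(r−g) = 21.5840/(0.1698−0.035) = 160.1188
P₀ = 10.3362/(1+0.1698)^1 + 13.0609/(1+0.1698)^2 + 16.5037/(1+0.1698)^3 + 20.8541/(1+0.1698)^4 + 160.1188/(1+0.1698)^4 = 125.3323

A$125.33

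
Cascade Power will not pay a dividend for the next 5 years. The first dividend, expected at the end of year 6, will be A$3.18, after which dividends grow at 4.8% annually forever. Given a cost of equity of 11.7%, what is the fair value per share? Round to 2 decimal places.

Deferred-dividend DDM. At t=5 the remaining stream is a growing perpetuity with first payment D_6 = 3.18.
V_5 = D_6/(r−g) = 3.18/(0.117−0.048) = 46.0870
P₀ = V_5/(1+r)^5 = 46.0870/(1+0.117)^5 = 26.5040

A$26.50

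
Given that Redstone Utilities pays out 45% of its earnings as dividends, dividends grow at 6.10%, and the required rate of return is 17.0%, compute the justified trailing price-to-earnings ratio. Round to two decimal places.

4.38

Justified trailing P/E = b(1+g)/(r−g) = 0.45×(1+0.061)/(0.17−0.061) = 4.3803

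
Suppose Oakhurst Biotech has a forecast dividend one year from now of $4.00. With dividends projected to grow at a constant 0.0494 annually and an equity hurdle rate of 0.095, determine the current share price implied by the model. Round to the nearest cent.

Gordon growth model: P₀ = D₁/(r − g), with D₁ = 4.00 given directly.
P₀ = 4.0000 / (0.095 − 0.0494) = 4.0000 / 0.0456 = 87.7193

$87.72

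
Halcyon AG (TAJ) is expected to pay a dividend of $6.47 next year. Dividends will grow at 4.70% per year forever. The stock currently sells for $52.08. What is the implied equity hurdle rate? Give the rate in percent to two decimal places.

17.12%

Rearranging the constant-growth DDM: r = D₁/P₀ + g.
r = 6.4700 / 52.08 + 0.047 = 0.12423 + 0.047 = 0.17123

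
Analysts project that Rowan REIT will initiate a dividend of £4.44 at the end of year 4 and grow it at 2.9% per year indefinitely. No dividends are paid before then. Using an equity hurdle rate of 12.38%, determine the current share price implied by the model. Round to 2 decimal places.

Deferred-dividend DDM. At t=3 the remaining stream is a growing perpetuity with first payment D_4 = 4.44.
V_3 = D_4/(r−g) = 4.44/(0.1238−0.029) = 46.8354
P₀ = V_3/(1+r)^3 = 46.8354/(1+0.1238)^3 = 32.9995

£33.00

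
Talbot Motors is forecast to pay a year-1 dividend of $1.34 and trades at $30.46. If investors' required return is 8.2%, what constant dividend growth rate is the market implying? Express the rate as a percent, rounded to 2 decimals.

From P₀ = D₁/(r − g), the implied growth is g = r − D₁/P₀.
g = 0.082 − 1.34/30.46 = 0.082 − 0.04399 = 0.03801

3.80%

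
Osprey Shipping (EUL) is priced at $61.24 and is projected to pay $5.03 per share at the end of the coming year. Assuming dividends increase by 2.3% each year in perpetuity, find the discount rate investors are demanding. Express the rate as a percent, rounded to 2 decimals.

10.51%

Rearranging the constant-growth DDM: r = D₁/P₀ + g.
r = 5.0300 / 61.24 + 0.023 = 0.08214 + 0.023 = 0.10514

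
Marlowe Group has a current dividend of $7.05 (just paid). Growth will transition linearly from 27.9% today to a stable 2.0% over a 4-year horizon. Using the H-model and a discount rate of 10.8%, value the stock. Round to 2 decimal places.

$123.21

H-model: P₀ = D₀[(1+g_L) + H(g_S−g_L)]/(r−g_L), with H = 4/2 = 2.
P₀ = 7.05 × [(1+0.02) + 2×(0.279−0.02)] / (0.108−0.02)
   = 7.05 × 1.5380 / 0.088 = 123.2148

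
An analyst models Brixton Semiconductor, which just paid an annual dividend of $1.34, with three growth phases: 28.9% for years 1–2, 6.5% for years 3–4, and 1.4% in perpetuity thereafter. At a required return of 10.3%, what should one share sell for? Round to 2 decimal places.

Three-stage DDM. Project D₁…D_4; terminal Gordon value at t=4 with g = 0.014; discount at r = 0.103.
D_1 = 1.7273
D_2 = 2.2264
D_3 = 2.3712
D_4 = 2.5253
TV_4 = 2.5606/(0.103−0.014) = 28.7712
P₀ = Σ Dₜ/(1+r)ᵗ + TV_4/(1+r)^4 = 26.3073

$26.31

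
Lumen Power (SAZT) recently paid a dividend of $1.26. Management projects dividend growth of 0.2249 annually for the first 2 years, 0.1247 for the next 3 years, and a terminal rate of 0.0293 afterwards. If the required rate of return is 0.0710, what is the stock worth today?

Three-stage DDM. Project D₁…D_5; terminal Gordon value at t=5 with g = 0.0293; discount at r = 0.071.
D_1 = 1.5434
D_2 = 1.8905
D_3 = 2.1262
D_4 = 2.3914
D_5 = 2.6896
TV_5 = 2.7684/(0.071−0.0293) = 66.3877
P₀ = Σ Dₜ/(1+r)ᵗ + TV_5/(1+r)^5 = 55.6592

$55.66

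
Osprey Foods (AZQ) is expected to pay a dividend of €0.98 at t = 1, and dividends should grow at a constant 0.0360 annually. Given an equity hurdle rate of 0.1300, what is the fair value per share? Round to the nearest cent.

€10.43

Gordon growth model: P₀ = D₁/(r − g), with D₁ = 0.98 given directly.
P₀ = 0.9800 / (0.13 − 0.036) = 0.9800 / 0.094 = 10.4255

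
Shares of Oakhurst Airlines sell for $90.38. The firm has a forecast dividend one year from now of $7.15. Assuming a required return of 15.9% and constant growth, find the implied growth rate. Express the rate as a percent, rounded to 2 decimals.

7.99%

From P₀ = D₁/(r − g), the implied growth is g = r − D₁/P₀.
g = 0.159 − 7.15/90.38 = 0.159 − 0.07911 = 0.07989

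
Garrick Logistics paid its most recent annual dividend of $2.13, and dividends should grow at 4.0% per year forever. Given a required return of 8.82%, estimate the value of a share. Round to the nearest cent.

Gordon growth model: P₀ = D₁/(r − g). D₁ = 2.13 × (1 + 0.04) = 2.2152.
P₀ = 2.2152 / (0.0882 − 0.04) = 2.2152 / 0.0482 = 45.9585

$45.96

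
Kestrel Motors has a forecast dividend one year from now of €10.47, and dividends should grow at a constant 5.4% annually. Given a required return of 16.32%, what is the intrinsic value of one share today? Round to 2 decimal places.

Gordon growth model: P₀ = D₁/(r − g), with D₁ = 10.47 given directly.
P₀ = 10.4700 / (0.1632 − 0.054) = 10.4700 / 0.1092 = 95.8791

€95.88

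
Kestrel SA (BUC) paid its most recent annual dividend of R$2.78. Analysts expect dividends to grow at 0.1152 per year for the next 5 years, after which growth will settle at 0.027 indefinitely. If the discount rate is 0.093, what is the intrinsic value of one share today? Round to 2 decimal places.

R$62.60

Two-stage DDM. Project D₁…D_5 at 0.1152, terminal growth 0.027, discount at r = 0.093.
D_1 = 3.1003
D_2 = 3.4574
D_3 = 3.8557
D_4 = 4.2999
D_5 = 4.7952
Terminal value at t=5: TV = D_6/(r−g) = 4.9247/(0.093−0.027) = 74.6165
P₀ = 3.1003/(1+0.093)^1 + 3.4574/(1+0.093)^2 + 3.8557/(1+0.093)^3 + 4.2999/(1+0.093)^4 + 4.7952/(1+0.093)^5 + 74.6165/(1+0.093)^5 = 62.6040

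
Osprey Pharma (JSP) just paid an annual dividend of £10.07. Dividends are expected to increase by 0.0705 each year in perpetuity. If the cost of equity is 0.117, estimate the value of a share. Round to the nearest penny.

£231.83

Gordon growth model: P₀ = D₁/(r − g). D₁ = 10.07 × (1 + 0.0705) = 10.7799.
P₀ = 10.7799 / (0.117 − 0.0705) = 10.7799 / 0.0465 = 231.8266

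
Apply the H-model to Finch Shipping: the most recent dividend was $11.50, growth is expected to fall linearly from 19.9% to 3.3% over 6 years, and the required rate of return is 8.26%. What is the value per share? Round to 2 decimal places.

$354.97

H-model: P₀ = D₀[(1+g_L) + H(g_S−g_L)]/(r−g_L), with H = 6/2 = 3.
P₀ = 11.50 × [(1+0.033) + 3×(0.199−0.033)] / (0.0826−0.033)
   = 11.50 × 1.5310 / 0.0496 = 354.9698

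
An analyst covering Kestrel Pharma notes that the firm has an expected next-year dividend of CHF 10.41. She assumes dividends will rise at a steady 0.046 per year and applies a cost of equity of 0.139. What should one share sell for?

CHF 111.94

Gordon growth model: P₀ = D₁/(r − g), with D₁ = 10.41 given directly.
P₀ = 10.4100 / (0.139 − 0.046) = 10.4100 / 0.093 = 111.9355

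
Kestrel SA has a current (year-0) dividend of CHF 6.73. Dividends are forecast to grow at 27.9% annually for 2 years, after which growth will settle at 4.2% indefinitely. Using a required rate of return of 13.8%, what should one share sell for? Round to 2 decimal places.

CHF 108.34

Two-stage DDM. Project D₁…D_2 at 0.279, terminal growth 0.042, discount at r = 0.138.
D_1 = 8.6077
D_2 = 11.0092
Terminal value at t=2: TV = D_3/(r−g) = 11.4716/(0.138−0.042) = 119.4958
P₀ = 8.6077/(1+0.138)^1 + 11.0092/(1+0.138)^2 + 119.4958/(1+0.138)^2 = 108.3365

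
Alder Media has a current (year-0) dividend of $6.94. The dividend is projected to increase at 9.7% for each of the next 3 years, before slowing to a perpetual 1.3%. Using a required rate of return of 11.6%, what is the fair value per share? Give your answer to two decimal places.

$84.95

Two-stage DDM. Project D₁…D_3 at 0.097, terminal growth 0.013, discount at r = 0.116.
D_1 = 7.6132
D_2 = 8.3517
D_3 = 9.1618
Terminal value at t=3: TV = D_4/(r−g) = 9.2809/(0.116−0.013) = 90.1056
P₀ = 7.6132/(1+0.116)^1 + 8.3517/(1+0.116)^2 + 9.1618/(1+0.116)^3 + 90.1056/(1+0.116)^3 = 84.9465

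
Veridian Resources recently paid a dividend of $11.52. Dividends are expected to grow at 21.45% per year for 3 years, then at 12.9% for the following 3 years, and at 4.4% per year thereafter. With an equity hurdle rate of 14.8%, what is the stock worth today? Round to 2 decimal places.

$208.54

Three-stage DDM. Project D₁…D_6; terminal Gordon value at t=6 with g = 0.044; discount at r = 0.148.
D_1 = 13.9910
D_2 = 16.9921
D_3 = 20.6369
D_4 = 23.2991
D_5 = 26.3047
D_6 = 29.6980
TV_6 = 31.0047/(0.148−0.044) = 298.1220
P₀ = Σ Dₜ/(1+r)ᵗ + TV_6/(1+r)^6 = 208.5411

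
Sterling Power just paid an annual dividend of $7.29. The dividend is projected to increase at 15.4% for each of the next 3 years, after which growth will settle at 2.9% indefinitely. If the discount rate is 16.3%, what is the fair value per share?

$76.22

Two-stage DDM. Project D₁…D_3 at 0.154, terminal growth 0.029, discount at r = 0.163.
D_1 = 8.4127
D_2 = 9.7082
D_3 = 11.2033
Terminal value at t=3: TV = D_4/(r−g) = 11.5282/(0.163−0.029) = 86.0311
P₀ = 8.4127/(1+0.163)^1 + 9.7082/(1+0.163)^2 + 11.2033/(1+0.163)^3 + 86.0311/(1+0.163)^3 = 76.2243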